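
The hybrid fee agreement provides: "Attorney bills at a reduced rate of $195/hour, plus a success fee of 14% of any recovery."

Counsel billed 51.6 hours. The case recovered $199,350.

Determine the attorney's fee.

$37,971.00

Hourly: 51.6 × $195 = $10,062.00
Success fee: 14% of $199,350 = $27,909.00
Total: $10,062.00 + $27,909.00 = $37,971.00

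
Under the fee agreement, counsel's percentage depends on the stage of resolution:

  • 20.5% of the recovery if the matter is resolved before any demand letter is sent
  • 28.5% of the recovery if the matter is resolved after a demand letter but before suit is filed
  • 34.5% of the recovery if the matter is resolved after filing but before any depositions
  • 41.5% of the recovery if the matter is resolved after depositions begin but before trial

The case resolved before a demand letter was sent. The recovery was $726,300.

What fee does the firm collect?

$148,891.50

The matter resolved before a demand letter was sent, so the 20.5% rate applies.
$726,300 × 20.5% = $148,891.50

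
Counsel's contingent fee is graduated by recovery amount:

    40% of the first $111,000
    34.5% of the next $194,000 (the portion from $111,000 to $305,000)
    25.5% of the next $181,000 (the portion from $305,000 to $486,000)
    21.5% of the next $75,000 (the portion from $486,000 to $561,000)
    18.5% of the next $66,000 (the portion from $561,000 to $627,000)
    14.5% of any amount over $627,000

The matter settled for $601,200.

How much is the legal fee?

First $111,000 at 40% = $44,400.00
Next $194,000 at 34.5% = $66,930.00
Next $181,000 at 25.5% = $46,155.00
Next $75,000 at 21.5% = $16,125.00
Remaining $40,200 at 18.5% = $7,437.00
Fee: $44,400.00 + $66,930.00 + $46,155.00 + $16,125.00 + $7,437.00 = $181,047.00

$181,047.00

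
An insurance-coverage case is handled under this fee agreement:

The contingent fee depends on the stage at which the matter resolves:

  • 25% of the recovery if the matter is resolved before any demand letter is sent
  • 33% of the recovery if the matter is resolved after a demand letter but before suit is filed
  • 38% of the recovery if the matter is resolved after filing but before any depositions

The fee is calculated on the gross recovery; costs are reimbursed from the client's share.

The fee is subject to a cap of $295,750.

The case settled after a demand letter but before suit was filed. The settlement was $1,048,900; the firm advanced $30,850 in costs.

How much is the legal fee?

$295,750.00

Fee base is the gross recovery, $1,048,900; costs are reimbursed separately.
The matter settled after a demand letter but before suit was filed, so the 33% rate applies.
$1,048,900 × 33% = $346,137.00
$346,137.00 exceeds the $295,750 cap, so the fee is capped at $295,750.00.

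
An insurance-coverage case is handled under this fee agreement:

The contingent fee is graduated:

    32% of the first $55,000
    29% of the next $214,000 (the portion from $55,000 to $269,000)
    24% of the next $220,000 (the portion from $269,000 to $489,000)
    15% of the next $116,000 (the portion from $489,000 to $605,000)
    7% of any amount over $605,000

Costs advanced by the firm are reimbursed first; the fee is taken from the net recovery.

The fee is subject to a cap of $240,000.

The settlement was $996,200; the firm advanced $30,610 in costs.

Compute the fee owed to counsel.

Fee base (net of costs): $996,200 − $30,610 = $965,590
First $55,000 at 32% = $17,600.00
Next $214,000 at 29% = $62,060.00
Next $220,000 at 24% = $52,800.00
Next $116,000 at 15% = $17,400.00
Remaining $360,590 at 7% = $25,241.30
Fee: $17,600.00 + $62,060.00 + $52,800.00 + $17,400.00 + $25,241.30 = $175,101.30
$175,101.30 is under the $240,000 cap.

$175,101.30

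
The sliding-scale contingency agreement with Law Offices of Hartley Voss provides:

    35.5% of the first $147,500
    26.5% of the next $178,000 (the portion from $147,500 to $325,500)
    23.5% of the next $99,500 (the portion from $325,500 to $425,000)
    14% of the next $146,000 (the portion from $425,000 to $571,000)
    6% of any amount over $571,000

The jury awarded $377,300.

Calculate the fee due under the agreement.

First $147,500 at 35.5% = $52,362.50
Next $178,000 at 26.5% = $47,170.00
Remaining $51,800 at 23.5% = $12,173.00
Fee: $52,362.50 + $47,170.00 + $12,173.00 = $111,705.50

$111,705.50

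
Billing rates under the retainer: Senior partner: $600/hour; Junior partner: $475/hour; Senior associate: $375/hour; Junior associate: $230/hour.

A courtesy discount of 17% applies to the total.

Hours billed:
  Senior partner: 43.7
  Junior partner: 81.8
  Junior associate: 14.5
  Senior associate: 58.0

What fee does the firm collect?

$74,832.80

Senior partner: 43.7 × $600 = $26,220.00
Junior partner: 81.8 × $475 = $38,855.00
Senior associate: 58.0 × $375 = $21,750.00
Junior associate: 14.5 × $230 = $3,335.00
Subtotal: $90,160.00
Less 17% discount: −$15,327.20
Total: $90,160.00 − $15,327.20 = $74,832.80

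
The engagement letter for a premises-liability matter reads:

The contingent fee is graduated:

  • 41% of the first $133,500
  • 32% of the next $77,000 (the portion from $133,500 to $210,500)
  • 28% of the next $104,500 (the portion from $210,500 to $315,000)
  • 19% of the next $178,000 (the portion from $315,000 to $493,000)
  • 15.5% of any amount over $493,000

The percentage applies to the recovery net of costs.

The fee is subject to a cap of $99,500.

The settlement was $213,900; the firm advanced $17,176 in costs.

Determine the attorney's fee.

Fee base (net of costs): $213,900 − $17,176 = $196,724
First $133,500 at 41% = $54,735.00
Remaining $63,224 at 32% = $20,231.68
Fee: $54,735.00 + $20,231.68 = $74,966.68
$74,966.68 is under the $99,500 cap.

$74,966.68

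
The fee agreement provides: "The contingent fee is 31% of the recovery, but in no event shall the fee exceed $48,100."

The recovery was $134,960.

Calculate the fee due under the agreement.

31% of $134,960 = $41,837.60
That is under the $48,100 cap.

$41,837.60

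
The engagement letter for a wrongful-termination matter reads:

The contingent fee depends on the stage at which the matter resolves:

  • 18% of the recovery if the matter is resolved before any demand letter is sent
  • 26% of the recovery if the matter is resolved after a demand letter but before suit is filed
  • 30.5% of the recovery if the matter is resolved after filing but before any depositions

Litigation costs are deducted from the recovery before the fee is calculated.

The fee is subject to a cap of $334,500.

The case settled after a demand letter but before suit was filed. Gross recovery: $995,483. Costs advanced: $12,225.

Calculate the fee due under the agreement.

Fee base (net of costs): $995,483 − $12,225 = $983,258
The matter settled after a demand letter but before suit was filed, so the 26% rate applies.
$983,258 × 26% = $255,647.08
$255,647.08 is under the $334,500 cap.

$255,647.08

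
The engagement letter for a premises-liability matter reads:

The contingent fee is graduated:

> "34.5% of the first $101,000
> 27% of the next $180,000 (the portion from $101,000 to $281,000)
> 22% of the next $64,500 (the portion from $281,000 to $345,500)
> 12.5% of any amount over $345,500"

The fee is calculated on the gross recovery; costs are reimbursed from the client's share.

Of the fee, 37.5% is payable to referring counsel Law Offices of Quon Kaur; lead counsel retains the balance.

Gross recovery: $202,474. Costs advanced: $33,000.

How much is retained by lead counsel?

$38,901.86

Fee base is the gross recovery, $202,474; costs are reimbursed separately.
First $101,000 at 34.5% = $34,845.00
Remaining $101,474 at 27% = $27,397.98
Fee: $34,845.00 + $27,397.98 = $62,242.98
Referral share: 37.5% of $62,242.98 = $23,341.12; lead counsel retains $62,242.98 − $23,341.12 = $38,901.86.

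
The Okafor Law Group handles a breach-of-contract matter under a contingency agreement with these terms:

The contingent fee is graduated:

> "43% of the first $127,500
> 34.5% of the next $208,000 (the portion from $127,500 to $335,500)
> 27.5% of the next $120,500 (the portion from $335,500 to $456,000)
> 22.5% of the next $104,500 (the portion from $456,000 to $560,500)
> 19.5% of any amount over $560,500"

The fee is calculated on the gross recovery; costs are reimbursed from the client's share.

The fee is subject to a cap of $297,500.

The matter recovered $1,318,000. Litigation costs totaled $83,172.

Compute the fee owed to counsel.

Fee base is the gross recovery, $1,318,000; costs are reimbursed separately.
First $127,500 at 43% = $54,825.00
Next $208,000 at 34.5% = $71,760.00
Next $120,500 at 27.5% = $33,137.50
Next $104,500 at 22.5% = $23,512.50
Remaining $757,500 at 19.5% = $147,712.50
Fee: $54,825.00 + $71,760.00 + $33,137.50 + $23,512.50 + $147,712.50 = $330,947.50
$330,947.50 exceeds the $297,500 cap, so the fee is capped at $297,500.00.

$297,500.00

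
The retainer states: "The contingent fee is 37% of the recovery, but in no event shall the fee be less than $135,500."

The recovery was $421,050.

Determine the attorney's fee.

37% of $421,050 = $155,788.50
That exceeds the $135,500 minimum.

$155,788.50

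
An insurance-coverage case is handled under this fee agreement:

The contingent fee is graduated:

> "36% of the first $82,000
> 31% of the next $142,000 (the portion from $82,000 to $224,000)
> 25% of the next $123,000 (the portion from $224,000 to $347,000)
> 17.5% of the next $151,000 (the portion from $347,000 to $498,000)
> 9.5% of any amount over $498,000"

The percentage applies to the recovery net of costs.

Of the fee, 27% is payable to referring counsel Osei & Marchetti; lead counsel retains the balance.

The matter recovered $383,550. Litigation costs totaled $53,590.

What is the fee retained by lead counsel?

Fee base (net of costs): $383,550 − $53,590 = $329,960
First $82,000 at 36% = $29,520.00
Next $142,000 at 31% = $44,020.00
Remaining $105,960 at 25% = $26,490.00
Fee: $29,520.00 + $44,020.00 + $26,490.00 = $100,030.00
Referral share: 27% of $100,030.00 = $27,008.10; lead counsel retains $100,030.00 − $27,008.10 = $73,021.90.

$73,021.90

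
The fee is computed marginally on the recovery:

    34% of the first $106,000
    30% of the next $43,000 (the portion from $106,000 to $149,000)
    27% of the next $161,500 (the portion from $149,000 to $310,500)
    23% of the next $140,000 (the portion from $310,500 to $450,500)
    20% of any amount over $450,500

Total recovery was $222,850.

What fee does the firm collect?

$68,879.50

First $106,000 at 34% = $36,040.00
Next $43,000 at 30% = $12,900.00
Remaining $73,850 at 27% = $19,939.50
Fee: $36,040.00 + $12,900.00 + $19,939.50 = $68,879.50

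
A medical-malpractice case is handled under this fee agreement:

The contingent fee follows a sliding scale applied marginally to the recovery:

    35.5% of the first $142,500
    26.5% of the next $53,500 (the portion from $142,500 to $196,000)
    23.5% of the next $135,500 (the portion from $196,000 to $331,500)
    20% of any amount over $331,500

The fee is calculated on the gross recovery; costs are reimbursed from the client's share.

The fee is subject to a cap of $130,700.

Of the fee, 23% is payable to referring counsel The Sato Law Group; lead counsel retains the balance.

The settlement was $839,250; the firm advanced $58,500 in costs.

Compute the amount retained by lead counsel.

Fee base is the gross recovery, $839,250; costs are reimbursed separately.
First $142,500 at 35.5% = $50,587.50
Next $53,500 at 26.5% = $14,177.50
Next $135,500 at 23.5% = $31,842.50
Remaining $507,750 at 20% = $101,550.00
Fee: $50,587.50 + $14,177.50 + $31,842.50 + $101,550.00 = $198,157.50
$198,157.50 exceeds the $130,700 cap, so the fee is capped at $130,700.00.
Referral share: 23% of $130,700.00 = $30,061.00; lead counsel retains $130,700.00 − $30,061.00 = $100,639.00.

$100,639.00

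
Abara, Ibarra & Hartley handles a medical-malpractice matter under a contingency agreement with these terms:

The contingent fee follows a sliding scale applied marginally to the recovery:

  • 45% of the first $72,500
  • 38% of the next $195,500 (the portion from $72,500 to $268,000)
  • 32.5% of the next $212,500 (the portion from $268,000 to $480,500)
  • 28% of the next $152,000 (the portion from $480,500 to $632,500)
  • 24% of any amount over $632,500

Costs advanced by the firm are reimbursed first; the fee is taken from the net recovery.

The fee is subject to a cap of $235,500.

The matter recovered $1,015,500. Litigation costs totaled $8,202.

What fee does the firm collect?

Fee base (net of costs): $1,015,500 − $8,202 = $1,007,298
First $72,500 at 45% = $32,625.00
Next $195,500 at 38% = $74,290.00
Next $212,500 at 32.5% = $69,062.50
Next $152,000 at 28% = $42,560.00
Remaining $374,798 at 24% = $89,951.52
Fee: $32,625.00 + $74,290.00 + $69,062.50 + $42,560.00 + $89,951.52 = $308,489.02
$308,489.02 exceeds the $235,500 cap, so the fee is capped at $235,500.00.

$235,500.00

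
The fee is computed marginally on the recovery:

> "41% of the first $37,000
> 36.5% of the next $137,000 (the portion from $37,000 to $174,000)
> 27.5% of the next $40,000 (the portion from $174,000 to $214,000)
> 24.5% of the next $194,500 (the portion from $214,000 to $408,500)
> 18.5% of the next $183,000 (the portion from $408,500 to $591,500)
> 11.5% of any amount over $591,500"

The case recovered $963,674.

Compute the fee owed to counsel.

$200,482.51

First $37,000 at 41% = $15,170.00
Next $137,000 at 36.5% = $50,005.00
Next $40,000 at 27.5% = $11,000.00
Next $194,500 at 24.5% = $47,652.50
Next $183,000 at 18.5% = $33,855.00
Remaining $372,174 at 11.5% = $42,800.01
Fee: $15,170.00 + $50,005.00 + $11,000.00 + $47,652.50 + $33,855.00 + $42,800.01 = $200,482.51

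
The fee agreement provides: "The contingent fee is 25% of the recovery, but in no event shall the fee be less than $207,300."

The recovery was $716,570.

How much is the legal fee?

25% of $716,570 = $179,142.50
That is below the $207,300 minimum, so the minimum applies.

$207,300.00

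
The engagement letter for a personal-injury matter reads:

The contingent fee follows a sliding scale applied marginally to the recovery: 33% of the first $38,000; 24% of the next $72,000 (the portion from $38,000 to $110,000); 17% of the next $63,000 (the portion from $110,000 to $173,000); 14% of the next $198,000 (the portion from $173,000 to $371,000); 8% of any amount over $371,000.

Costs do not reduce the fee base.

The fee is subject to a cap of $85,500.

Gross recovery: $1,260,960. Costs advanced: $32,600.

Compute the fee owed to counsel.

$85,500.00

Fee base is the gross recovery, $1,260,960; costs are reimbursed separately.
First $38,000 at 33% = $12,540.00
Next $72,000 at 24% = $17,280.00
Next $63,000 at 17% = $10,710.00
Next $198,000 at 14% = $27,720.00
Remaining $889,960 at 8% = $71,196.80
Fee: $12,540.00 + $17,280.00 + $10,710.00 + $27,720.00 + $71,196.80 = $139,446.80
$139,446.80 exceeds the $85,500 cap, so the fee is capped at $85,500.00.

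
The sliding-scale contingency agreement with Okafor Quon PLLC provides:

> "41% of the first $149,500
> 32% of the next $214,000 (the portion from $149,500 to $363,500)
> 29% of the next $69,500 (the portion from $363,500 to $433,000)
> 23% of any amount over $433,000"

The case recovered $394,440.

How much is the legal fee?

$138,747.60

First $149,500 at 41% = $61,295.00
Next $214,000 at 32% = $68,480.00
Remaining $30,940 at 29% = $8,972.60
Fee: $61,295.00 + $68,480.00 + $8,972.60 = $138,747.60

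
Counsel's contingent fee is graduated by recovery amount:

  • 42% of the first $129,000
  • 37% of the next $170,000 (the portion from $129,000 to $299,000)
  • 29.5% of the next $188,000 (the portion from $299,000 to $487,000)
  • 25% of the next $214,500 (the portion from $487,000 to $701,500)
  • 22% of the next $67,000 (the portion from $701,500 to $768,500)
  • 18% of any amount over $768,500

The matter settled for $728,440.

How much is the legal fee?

First $129,000 at 42% = $54,180.00
Next $170,000 at 37% = $62,900.00
Next $188,000 at 29.5% = $55,460.00
Next $214,500 at 25% = $53,625.00
Remaining $26,940 at 22% = $5,926.80
Fee: $54,180.00 + $62,900.00 + $55,460.00 + $53,625.00 + $5,926.80 = $232,091.80

$232,091.80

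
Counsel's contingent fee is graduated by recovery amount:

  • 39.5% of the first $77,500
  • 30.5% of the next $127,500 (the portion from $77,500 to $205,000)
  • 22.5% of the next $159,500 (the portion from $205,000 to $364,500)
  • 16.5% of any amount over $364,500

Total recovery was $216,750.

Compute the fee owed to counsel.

First $77,500 at 39.5% = $30,612.50
Next $127,500 at 30.5% = $38,887.50
Remaining $11,750 at 22.5% = $2,643.75
Fee: $30,612.50 + $38,887.50 + $2,643.75 = $72,143.75

$72,143.75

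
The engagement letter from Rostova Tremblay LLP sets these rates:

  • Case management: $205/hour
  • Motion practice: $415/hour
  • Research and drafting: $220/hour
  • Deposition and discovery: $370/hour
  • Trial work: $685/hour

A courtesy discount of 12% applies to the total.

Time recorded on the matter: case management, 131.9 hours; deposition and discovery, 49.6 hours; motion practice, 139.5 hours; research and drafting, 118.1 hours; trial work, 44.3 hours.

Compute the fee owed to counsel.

Case management: 131.9 × $205 = $27,039.50
Motion practice: 139.5 × $415 = $57,892.50
Research and drafting: 118.1 × $220 = $25,982.00
Deposition and discovery: 49.6 × $370 = $18,352.00
Trial work: 44.3 × $685 = $30,345.50
Subtotal: $159,611.50
Less 12% discount: −$19,153.38
Total: $159,611.50 − $19,153.38 = $140,458.12

$140,458.12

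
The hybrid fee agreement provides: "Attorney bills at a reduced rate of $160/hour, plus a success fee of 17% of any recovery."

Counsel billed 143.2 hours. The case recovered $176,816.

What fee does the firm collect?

Hourly: 143.2 × $160 = $22,912.00
Success fee: 17% of $176,816 = $30,058.72
Total: $22,912.00 + $30,058.72 = $52,970.72

$52,970.72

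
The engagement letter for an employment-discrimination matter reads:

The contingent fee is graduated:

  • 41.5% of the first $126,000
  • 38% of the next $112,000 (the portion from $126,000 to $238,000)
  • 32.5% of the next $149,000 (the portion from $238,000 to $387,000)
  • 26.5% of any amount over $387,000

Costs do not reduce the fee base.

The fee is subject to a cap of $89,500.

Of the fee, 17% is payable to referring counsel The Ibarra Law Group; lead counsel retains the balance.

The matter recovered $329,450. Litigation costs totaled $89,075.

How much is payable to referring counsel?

$15,215.00

Fee base is the gross recovery, $329,450; costs are reimbursed separately.
First $126,000 at 41.5% = $52,290.00
Next $112,000 at 38% = $42,560.00
Remaining $91,450 at 32.5% = $29,721.25
Fee: $52,290.00 + $42,560.00 + $29,721.25 = $124,571.25
$124,571.25 exceeds the $89,500 cap, so the fee is capped at $89,500.00.
Referral share: 17% of $89,500.00 = $15,215.00; lead counsel retains $89,500.00 − $15,215.00 = $74,285.00.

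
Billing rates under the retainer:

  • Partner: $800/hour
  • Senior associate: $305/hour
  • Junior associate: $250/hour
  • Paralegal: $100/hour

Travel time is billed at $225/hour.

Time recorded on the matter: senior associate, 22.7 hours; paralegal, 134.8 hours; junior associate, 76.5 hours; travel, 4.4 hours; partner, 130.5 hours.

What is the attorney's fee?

$144,918.50

Partner: 130.5 × $800 = $104,400.00
Senior associate: 22.7 × $305 = $6,923.50
Junior associate: 76.5 × $250 = $19,125.00
Paralegal: 134.8 × $100 = $13,480.00
Subtotal: $104,400.00 + $6,923.50 + $19,125.00 + $13,480.00 = $143,928.50
Travel: 4.4 × $225 = $990.00
Total: $143,928.50 + $990.00 = $144,918.50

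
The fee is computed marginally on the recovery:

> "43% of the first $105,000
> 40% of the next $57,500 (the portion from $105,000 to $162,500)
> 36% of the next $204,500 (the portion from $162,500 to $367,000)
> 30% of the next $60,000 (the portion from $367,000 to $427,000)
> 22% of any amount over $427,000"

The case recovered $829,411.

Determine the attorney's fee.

$248,300.42

First $105,000 at 43% = $45,150.00
Next $57,500 at 40% = $23,000.00
Next $204,500 at 36% = $73,620.00
Next $60,000 at 30% = $18,000.00
Remaining $402,411 at 22% = $88,530.42
Fee: $45,150.00 + $23,000.00 + $73,620.00 + $18,000.00 + $88,530.42 = $248,300.42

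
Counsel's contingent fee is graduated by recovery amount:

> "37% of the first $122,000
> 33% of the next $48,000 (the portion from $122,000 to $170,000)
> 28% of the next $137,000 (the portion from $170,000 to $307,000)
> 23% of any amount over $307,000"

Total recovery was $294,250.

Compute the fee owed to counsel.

First $122,000 at 37% = $45,140.00
Next $48,000 at 33% = $15,840.00
Remaining $124,250 at 28% = $34,790.00
Fee: $45,140.00 + $15,840.00 + $34,790.00 = $95,770.00

$95,770.00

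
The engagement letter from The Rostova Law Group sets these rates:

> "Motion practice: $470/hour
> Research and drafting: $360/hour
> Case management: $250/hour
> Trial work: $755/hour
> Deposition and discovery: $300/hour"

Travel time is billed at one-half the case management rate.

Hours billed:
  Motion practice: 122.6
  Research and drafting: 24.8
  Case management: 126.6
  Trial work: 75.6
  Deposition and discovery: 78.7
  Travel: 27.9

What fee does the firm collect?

Motion practice: 122.6 × $470 = $57,622.00
Research and drafting: 24.8 × $360 = $8,928.00
Case management: 126.6 × $250 = $31,650.00
Trial work: 75.6 × $755 = $57,078.00
Deposition and discovery: 78.7 × $300 = $23,610.00
Subtotal: $57,622.00 + $8,928.00 + $31,650.00 + $57,078.00 + $23,610.00 = $178,888.00
Travel: 27.9 × ($250 ÷ 2) = 27.9 × $125.00 = $3,487.50
Total: $178,888.00 + $3,487.50 = $182,375.50

$182,375.50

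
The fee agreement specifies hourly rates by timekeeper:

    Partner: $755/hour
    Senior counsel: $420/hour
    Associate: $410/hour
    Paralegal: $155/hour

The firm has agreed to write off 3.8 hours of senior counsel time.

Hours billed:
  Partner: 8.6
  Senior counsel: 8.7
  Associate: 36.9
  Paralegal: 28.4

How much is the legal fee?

$28,082.00

Partner: 8.6 × $755 = $6,493.00
Senior counsel: 8.7 × $420 = $3,654.00
Associate: 36.9 × $410 = $15,129.00
Paralegal: 28.4 × $155 = $4,402.00
Subtotal: $29,678.00
Write-off: 3.8 × $420 = $1,596.00
Total: $29,678.00 − $1,596.00 = $28,082.00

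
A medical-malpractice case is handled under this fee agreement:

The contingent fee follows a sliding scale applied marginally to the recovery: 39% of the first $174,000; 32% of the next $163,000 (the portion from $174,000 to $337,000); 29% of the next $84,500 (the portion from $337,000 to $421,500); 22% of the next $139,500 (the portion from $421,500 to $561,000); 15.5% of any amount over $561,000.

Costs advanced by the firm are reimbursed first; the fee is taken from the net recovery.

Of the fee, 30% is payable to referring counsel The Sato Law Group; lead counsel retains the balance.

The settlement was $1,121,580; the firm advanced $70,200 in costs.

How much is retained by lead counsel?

Fee base (net of costs): $1,121,580 − $70,200 = $1,051,380
First $174,000 at 39% = $67,860.00
Next $163,000 at 32% = $52,160.00
Next $84,500 at 29% = $24,505.00
Next $139,500 at 22% = $30,690.00
Remaining $490,380 at 15.5% = $76,008.90
Fee: $67,860.00 + $52,160.00 + $24,505.00 + $30,690.00 + $76,008.90 = $251,223.90
Referral share: 30% of $251,223.90 = $75,367.17; lead counsel retains $251,223.90 − $75,367.17 = $175,856.73.

$175,856.73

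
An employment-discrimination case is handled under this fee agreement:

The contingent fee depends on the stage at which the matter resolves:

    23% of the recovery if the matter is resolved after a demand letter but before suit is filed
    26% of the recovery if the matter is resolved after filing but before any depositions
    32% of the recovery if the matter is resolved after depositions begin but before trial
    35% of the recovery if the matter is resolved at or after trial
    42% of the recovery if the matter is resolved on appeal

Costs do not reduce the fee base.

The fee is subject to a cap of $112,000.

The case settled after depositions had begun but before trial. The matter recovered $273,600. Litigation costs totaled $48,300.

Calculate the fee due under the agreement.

Fee base is the gross recovery, $273,600; costs are reimbursed separately.
The matter settled after depositions had begun but before trial, so the 32% rate applies.
$273,600 × 32% = $87,552.00
$87,552.00 is under the $112,000 cap.

$87,552.00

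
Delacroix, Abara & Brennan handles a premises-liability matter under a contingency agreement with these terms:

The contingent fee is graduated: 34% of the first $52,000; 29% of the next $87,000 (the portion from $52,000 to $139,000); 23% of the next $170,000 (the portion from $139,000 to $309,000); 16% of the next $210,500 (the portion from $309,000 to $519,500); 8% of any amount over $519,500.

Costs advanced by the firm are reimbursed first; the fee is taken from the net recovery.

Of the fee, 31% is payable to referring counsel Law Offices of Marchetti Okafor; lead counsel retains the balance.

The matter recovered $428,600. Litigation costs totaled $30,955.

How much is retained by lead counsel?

Fee base (net of costs): $428,600 − $30,955 = $397,645
First $52,000 at 34% = $17,680.00
Next $87,000 at 29% = $25,230.00
Next $170,000 at 23% = $39,100.00
Remaining $88,645 at 16% = $14,183.20
Fee: $17,680.00 + $25,230.00 + $39,100.00 + $14,183.20 = $96,193.20
Referral share: 31% of $96,193.20 = $29,819.89; lead counsel retains $96,193.20 − $29,819.89 = $66,373.31.

$66,373.31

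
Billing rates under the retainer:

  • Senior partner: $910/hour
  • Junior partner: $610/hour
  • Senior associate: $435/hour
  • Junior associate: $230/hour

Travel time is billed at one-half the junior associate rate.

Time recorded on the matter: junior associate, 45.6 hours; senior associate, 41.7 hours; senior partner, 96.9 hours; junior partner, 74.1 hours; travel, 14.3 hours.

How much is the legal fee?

Senior partner: 96.9 × $910 = $88,179.00
Junior partner: 74.1 × $610 = $45,201.00
Senior associate: 41.7 × $435 = $18,139.50
Junior associate: 45.6 × $230 = $10,488.00
Subtotal: $88,179.00 + $45,201.00 + $18,139.50 + $10,488.00 = $162,007.50
Travel: 14.3 × ($230 ÷ 2) = 14.3 × $115.00 = $1,644.50
Total: $162,007.50 + $1,644.50 = $163,652.00

$163,652.00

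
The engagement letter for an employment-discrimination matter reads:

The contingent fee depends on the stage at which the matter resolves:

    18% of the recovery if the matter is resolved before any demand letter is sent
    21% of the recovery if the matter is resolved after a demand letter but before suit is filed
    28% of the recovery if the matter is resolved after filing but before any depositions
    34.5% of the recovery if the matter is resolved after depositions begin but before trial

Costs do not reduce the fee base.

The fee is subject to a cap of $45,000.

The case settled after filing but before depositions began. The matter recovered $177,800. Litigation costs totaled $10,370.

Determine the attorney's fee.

Fee base is the gross recovery, $177,800; costs are reimbursed separately.
The matter settled after filing but before depositions began, so the 28% rate applies.
$177,800 × 28% = $49,784.00
$49,784.00 exceeds the $45,000 cap, so the fee is capped at $45,000.00.

$45,000.00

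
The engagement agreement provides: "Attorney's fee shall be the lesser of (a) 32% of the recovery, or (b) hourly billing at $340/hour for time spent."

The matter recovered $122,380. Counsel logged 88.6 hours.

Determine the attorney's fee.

$30,124.00

(a) 32% of $122,380 = $39,161.60
(b) 88.6 × $340 = $30,124.00
The lesser is (b): $30,124.00.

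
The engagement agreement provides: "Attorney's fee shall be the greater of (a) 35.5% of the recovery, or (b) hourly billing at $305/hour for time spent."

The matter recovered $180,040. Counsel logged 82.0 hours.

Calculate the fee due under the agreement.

$63,914.20

(a) 35.5% of $180,040 = $63,914.20
(b) 82.0 × $305 = $25,010.00
The greater is (a): $63,914.20.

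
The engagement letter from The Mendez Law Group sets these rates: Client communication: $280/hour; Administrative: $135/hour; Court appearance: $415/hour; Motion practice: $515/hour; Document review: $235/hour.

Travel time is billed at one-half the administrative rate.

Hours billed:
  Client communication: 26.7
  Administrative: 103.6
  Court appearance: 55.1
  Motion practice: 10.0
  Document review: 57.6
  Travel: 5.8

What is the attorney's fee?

$63,406.00

Client communication: 26.7 × $280 = $7,476.00
Administrative: 103.6 × $135 = $13,986.00
Court appearance: 55.1 × $415 = $22,866.50
Motion practice: 10.0 × $515 = $5,150.00
Document review: 57.6 × $235 = $13,536.00
Subtotal: $7,476.00 + $13,986.00 + $22,866.50 + $5,150.00 + $13,536.00 = $63,014.50
Travel: 5.8 × ($135 ÷ 2) = 5.8 × $67.50 = $391.50
Total: $63,014.50 + $391.50 = $63,406.00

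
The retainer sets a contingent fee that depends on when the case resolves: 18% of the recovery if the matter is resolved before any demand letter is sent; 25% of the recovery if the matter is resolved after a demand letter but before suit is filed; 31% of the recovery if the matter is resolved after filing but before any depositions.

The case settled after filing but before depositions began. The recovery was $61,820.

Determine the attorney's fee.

$19,164.20

The matter settled after filing but before depositions began, so the 31% rate applies.
$61,820 × 31% = $19,164.20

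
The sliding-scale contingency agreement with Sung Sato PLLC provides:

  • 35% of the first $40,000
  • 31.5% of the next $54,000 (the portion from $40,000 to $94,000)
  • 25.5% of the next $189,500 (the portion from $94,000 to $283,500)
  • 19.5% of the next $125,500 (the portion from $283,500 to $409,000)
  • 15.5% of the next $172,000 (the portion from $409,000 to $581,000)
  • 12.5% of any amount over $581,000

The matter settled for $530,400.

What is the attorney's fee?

$122,622.00

First $40,000 at 35% = $14,000.00
Next $54,000 at 31.5% = $17,010.00
Next $189,500 at 25.5% = $48,322.50
Next $125,500 at 19.5% = $24,472.50
Remaining $121,400 at 15.5% = $18,817.00
Fee: $14,000.00 + $17,010.00 + $48,322.50 + $24,472.50 + $18,817.00 = $122,622.00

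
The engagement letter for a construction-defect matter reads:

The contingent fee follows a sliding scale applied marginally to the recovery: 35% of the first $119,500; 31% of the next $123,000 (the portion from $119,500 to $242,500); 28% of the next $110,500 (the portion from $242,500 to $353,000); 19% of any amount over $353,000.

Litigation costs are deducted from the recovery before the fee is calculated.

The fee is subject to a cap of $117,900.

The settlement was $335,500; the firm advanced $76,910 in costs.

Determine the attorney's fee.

$84,460.20

Fee base (net of costs): $335,500 − $76,910 = $258,590
First $119,500 at 35% = $41,825.00
Next $123,000 at 31% = $38,130.00
Remaining $16,090 at 28% = $4,505.20
Fee: $41,825.00 + $38,130.00 + $4,505.20 = $84,460.20
$84,460.20 is under the $117,900 cap.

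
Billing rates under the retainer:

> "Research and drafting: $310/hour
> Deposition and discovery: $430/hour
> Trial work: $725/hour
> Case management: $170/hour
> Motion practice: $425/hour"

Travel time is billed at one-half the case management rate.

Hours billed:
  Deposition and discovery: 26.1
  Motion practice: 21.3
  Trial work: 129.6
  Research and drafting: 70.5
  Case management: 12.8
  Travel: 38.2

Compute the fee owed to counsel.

Research and drafting: 70.5 × $310 = $21,855.00
Deposition and discovery: 26.1 × $430 = $11,223.00
Trial work: 129.6 × $725 = $93,960.00
Case management: 12.8 × $170 = $2,176.00
Motion practice: 21.3 × $425 = $9,052.50
Subtotal: $21,855.00 + $11,223.00 + $93,960.00 + $2,176.00 + $9,052.50 = $138,266.50
Travel: 38.2 × ($170 ÷ 2) = 38.2 × $85.00 = $3,247.00
Total: $138,266.50 + $3,247.00 = $141,513.50

$141,513.50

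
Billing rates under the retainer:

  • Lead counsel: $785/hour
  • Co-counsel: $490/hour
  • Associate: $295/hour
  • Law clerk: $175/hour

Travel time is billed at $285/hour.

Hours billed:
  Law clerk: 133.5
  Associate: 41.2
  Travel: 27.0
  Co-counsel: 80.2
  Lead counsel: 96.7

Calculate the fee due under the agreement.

$158,419.00

Lead counsel: 96.7 × $785 = $75,909.50
Co-counsel: 80.2 × $490 = $39,298.00
Associate: 41.2 × $295 = $12,154.00
Law clerk: 133.5 × $175 = $23,362.50
Subtotal: $75,909.50 + $39,298.00 + $12,154.00 + $23,362.50 = $150,724.00
Travel: 27.0 × $285 = $7,695.00
Total: $150,724.00 + $7,695.00 = $158,419.00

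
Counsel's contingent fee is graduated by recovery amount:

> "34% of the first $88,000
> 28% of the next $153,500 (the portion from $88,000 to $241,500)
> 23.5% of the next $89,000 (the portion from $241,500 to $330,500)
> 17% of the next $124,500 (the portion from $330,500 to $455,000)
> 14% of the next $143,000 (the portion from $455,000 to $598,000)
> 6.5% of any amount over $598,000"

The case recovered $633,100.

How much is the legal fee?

First $88,000 at 34% = $29,920.00
Next $153,500 at 28% = $42,980.00
Next $89,000 at 23.5% = $20,915.00
Next $124,500 at 17% = $21,165.00
Next $143,000 at 14% = $20,020.00
Remaining $35,100 at 6.5% = $2,281.50
Fee: $29,920.00 + $42,980.00 + $20,915.00 + $21,165.00 + $20,020.00 + $2,281.50 = $137,281.50

$137,281.50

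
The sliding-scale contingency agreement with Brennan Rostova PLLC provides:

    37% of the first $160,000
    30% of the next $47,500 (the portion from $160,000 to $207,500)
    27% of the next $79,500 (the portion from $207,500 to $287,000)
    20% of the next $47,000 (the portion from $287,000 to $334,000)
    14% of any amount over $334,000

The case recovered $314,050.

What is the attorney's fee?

$100,325.00

First $160,000 at 37% = $59,200.00
Next $47,500 at 30% = $14,250.00
Next $79,500 at 27% = $21,465.00
Remaining $27,050 at 20% = $5,410.00
Fee: $59,200.00 + $14,250.00 + $21,465.00 + $5,410.00 = $100,325.00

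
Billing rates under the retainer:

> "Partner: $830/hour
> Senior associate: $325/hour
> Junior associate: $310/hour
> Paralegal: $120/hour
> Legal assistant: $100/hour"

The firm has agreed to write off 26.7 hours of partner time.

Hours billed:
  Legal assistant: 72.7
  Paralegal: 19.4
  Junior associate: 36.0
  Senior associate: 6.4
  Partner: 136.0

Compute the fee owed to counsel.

Partner: 136.0 × $830 = $112,880.00
Senior associate: 6.4 × $325 = $2,080.00
Junior associate: 36.0 × $310 = $11,160.00
Paralegal: 19.4 × $120 = $2,328.00
Legal assistant: 72.7 × $100 = $7,270.00
Subtotal: $135,718.00
Write-off: 26.7 × $830 = $22,161.00
Total: $135,718.00 − $22,161.00 = $113,557.00

$113,557.00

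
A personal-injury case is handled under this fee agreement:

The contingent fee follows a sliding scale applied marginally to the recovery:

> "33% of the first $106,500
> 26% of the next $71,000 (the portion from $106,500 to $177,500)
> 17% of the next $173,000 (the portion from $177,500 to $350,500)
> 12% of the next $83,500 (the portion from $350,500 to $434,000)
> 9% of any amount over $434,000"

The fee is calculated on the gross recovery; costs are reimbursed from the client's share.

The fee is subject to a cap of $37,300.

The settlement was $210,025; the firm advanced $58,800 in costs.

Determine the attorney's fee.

$37,300.00

Fee base is the gross recovery, $210,025; costs are reimbursed separately.
First $106,500 at 33% = $35,145.00
Next $71,000 at 26% = $18,460.00
Remaining $32,525 at 17% = $5,529.25
Fee: $35,145.00 + $18,460.00 + $5,529.25 = $59,134.25
$59,134.25 exceeds the $37,300 cap, so the fee is capped at $37,300.00.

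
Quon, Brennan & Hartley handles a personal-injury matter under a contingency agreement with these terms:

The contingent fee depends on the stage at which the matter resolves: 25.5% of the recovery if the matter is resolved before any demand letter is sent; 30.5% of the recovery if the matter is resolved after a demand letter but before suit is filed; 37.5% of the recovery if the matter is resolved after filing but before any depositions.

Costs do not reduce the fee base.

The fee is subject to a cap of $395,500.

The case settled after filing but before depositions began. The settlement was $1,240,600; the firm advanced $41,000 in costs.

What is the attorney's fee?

Fee base is the gross recovery, $1,240,600; costs are reimbursed separately.
The matter settled after filing but before depositions began, so the 37.5% rate applies.
$1,240,600 × 37.5% = $465,225.00
$465,225.00 exceeds the $395,500 cap, so the fee is capped at $395,500.00.

$395,500.00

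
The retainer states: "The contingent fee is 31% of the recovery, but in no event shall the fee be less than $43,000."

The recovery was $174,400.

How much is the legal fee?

$54,064.00

31% of $174,400 = $54,064.00
That exceeds the $43,000 minimum.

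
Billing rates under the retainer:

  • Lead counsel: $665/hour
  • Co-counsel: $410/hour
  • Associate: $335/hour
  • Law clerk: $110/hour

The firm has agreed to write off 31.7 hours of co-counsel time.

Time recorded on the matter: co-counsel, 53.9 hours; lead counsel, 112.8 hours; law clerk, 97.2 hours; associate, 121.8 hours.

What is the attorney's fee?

Lead counsel: 112.8 × $665 = $75,012.00
Co-counsel: 53.9 × $410 = $22,099.00
Associate: 121.8 × $335 = $40,803.00
Law clerk: 97.2 × $110 = $10,692.00
Subtotal: $148,606.00
Write-off: 31.7 × $410 = $12,997.00
Total: $148,606.00 − $12,997.00 = $135,609.00

$135,609.00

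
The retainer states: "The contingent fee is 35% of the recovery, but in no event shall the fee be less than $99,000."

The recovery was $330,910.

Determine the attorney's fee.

35% of $330,910 = $115,818.50
That exceeds the $99,000 minimum.

$115,818.50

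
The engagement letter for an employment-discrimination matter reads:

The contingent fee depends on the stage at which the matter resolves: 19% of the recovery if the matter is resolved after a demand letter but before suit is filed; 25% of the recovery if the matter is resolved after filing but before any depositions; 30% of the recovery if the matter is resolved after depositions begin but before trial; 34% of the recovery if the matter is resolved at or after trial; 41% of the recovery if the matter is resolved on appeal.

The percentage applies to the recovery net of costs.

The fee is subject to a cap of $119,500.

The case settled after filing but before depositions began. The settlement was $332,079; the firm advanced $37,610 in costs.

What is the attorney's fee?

Fee base (net of costs): $332,079 − $37,610 = $294,469
The matter settled after filing but before depositions began, so the 25% rate applies.
$294,469 × 25% = $73,617.25
$73,617.25 is under the $119,500 cap.

$73,617.25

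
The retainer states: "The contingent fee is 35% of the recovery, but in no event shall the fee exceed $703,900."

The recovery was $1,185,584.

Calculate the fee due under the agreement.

$414,954.40

35% of $1,185,584 = $414,954.40
That is under the $703,900 cap.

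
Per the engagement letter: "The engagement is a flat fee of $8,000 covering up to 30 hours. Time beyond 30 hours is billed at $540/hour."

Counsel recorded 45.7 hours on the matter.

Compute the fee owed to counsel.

$16,478.00

Flat fee: $8,000.00
Excess hours: 45.7 − 30 = 15.7
Overrun: 15.7 × $540 = $8,478.00
Total: $8,000.00 + $8,478.00 = $16,478.00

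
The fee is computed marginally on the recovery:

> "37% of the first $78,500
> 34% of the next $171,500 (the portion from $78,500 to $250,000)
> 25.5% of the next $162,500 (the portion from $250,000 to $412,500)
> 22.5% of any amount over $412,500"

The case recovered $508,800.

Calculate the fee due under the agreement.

First $78,500 at 37% = $29,045.00
Next $171,500 at 34% = $58,310.00
Next $162,500 at 25.5% = $41,437.50
Remaining $96,300 at 22.5% = $21,667.50
Fee: $29,045.00 + $58,310.00 + $41,437.50 + $21,667.50 = $150,460.00

$150,460.00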